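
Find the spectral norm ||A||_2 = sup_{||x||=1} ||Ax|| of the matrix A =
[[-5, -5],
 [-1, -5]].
||A||_2 = sqrt((76 + sqrt(4176))/2) ≈ 8.3852 (= sqrt(largest eigenvalue of A^T A))

||A||_2 = sigma_max(A) = sqrt(lambda_max(A^T A)). Form the symmetric matrix M = A^T A =
[[26, 30],
 [30, 50]].
Its characteristic polynomial (trace, determinant of M give the coefficients) is
  p(λ) = det(λ I - M) = λ^2 - 76λ + 400.
For λ^2 - 76λ + 400 the discriminant is 4176. It is nonnegative but not a perfect square, so the roots are real and irrational: λ = (76 ± sqrt(4176))/2 ≈ 70.311, 5.689.
So the eigenvalues of A^T A are ≈ 5.689, 70.311 (all ≥ 0, as they must be for A^T A). The largest is λ_max = (76 + sqrt(4176))/2 ≈ 70.311, hence ||A||_2 = sqrt(λ_max) = sqrt((76 + sqrt(4176))/2) ≈ 8.3852.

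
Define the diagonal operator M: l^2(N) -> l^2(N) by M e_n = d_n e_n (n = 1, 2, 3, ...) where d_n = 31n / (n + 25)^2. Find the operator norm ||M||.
||M|| = 31/100 (attained at n = 25)

For M diagonal, ||M|| = sup_n |d_n|. Treat f(x) = 31x / (x + 25)^2 for real x > 0. By the quotient rule, f'(x) = 31(25 - x)/(x + 25)^3, which is positive for x < 25 and negative for x > 25. So f has a unique maximum at x = 25, and since 25 is a positive integer, the supremum over n ≥ 1 is attained at n = 25: d_25 = 31·25/(25 + 25)^2 = 31·25/2500 = 31/100. Hence ||M|| = 31/100.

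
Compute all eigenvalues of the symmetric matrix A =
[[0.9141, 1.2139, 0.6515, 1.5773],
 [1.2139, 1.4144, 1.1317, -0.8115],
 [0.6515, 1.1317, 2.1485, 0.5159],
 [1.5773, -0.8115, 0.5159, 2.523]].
sigma(A) ≈ {-1, 1, 3, 4}

A is real symmetric, so its spectrum consists of real eigenvalues. Expanding the characteristic polynomial of the displayed matrix gives
  det(λ I - A) = p(λ) = λ^4 + (-7)λ^3 + (11)λ^2 + (7)λ + (-12).
Solving p(λ) = 0 yields eigenvalues ≈ -1, 1, 3, 4. (A is shown rounded to 4 decimals, so these recover the underlying integer eigenvalues to within that precision.)
Verification: the trace of A = 7 equals the sum of eigenvalues 7, and det(A) ≈ -12.0002 matches the eigenvalue product -12.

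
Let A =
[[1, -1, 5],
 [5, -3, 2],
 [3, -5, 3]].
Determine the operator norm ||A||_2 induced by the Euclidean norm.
||A||_2 ≈ 9.4886 (= sqrt(largest eigenvalue of A^T A))

||A||_2 = sigma_max(A) = sqrt(lambda_max(A^T A)). Form the symmetric matrix M = A^T A =
[[35, -31, 24],
 [-31, 35, -26],
 [24, -26, 38]].
Its characteristic polynomial (trace, sum of principal 2x2 minors, determinant of M give the coefficients) is
  p(λ) = det(λ I - M) = λ^3 - 108λ^2 + 1672λ - 4900.
No integer candidate from the rational root theorem (±divisors of 4900) is a root, so the roots are irrational. The cubic discriminant is Δ = 4499003984 > 0, so there are three distinct real roots. p(3) = -829 and p(4) = 124 have opposite signs, so a root lies in (3, 4); Newton's method refines it to λ ≈ 3.8574. p(14) = 84 and p(15) = -745 have opposite signs, so a root lies in (14, 15); Newton's method refines it to λ ≈ 14.1089. p(90) = -220 and p(91) = 6475 have opposite signs, so a root lies in (90, 91); Newton's method refines it to λ ≈ 90.0337. Check (Vieta): the three roots sum to 108, matching tr M = 108.
So the eigenvalues of A^T A are ≈ 3.8574, 14.1089, 90.0337 (all ≥ 0, as they must be for A^T A). The largest is λ_max ≈ 90.0337, hence ||A||_2 = sqrt(λ_max) ≈ 9.4886.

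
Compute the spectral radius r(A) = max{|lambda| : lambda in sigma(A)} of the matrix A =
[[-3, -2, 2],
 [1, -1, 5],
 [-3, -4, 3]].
r(A) ≈ 4.438

The eigenvalues of A are the roots of its characteristic polynomial. With M = A (coefficients from the trace, the sum of principal 2x2 minors, and det A):
  p(λ) = det(λ I - M) = λ^3 + λ^2 + 19λ + 29.
No integer candidate from the rational root theorem (±divisors of 29) is a root, so the roots are irrational. The cubic discriminant is Δ = -39980 < 0, so there is one real root and a complex-conjugate pair. p(-2) = -13 and p(-1) = 10 have opposite signs, so a root lies in (-2, -1); Newton's method refines it to λ ≈ -1.4724. Dividing out (λ - (-1.4724)) leaves approximately λ^2 - 0.4724λ + 19.6956. For λ^2 - 0.4724λ + 19.6956 the discriminant is -78.5592. It is negative, so the remaining roots are the complex-conjugate pair λ ≈ 0.2362 ± 4.4317i. Their product equals the constant term, so |λ|^2 ≈ 19.6956 and |λ| ≈ 4.438.
Thus the eigenvalues (to 4 decimals) are -1.4724 (modulus 1.4724); 0.2362 ± 4.4317i (modulus 4.438). The spectral radius is the largest modulus: r(A) ≈ 4.438. (Cross-check: r(A) ≤ ||A||_2 ≈ 7.7536; equality holds whenever A is normal, though it can also hold for some non-normal A.)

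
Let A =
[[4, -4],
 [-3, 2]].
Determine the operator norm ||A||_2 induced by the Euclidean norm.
||A||_2 = sqrt((45 + sqrt(1961))/2) ≈ 6.6814 (= sqrt(largest eigenvalue of A^T A))

||A||_2 = sigma_max(A) = sqrt(lambda_max(A^T A)). Form the symmetric matrix M = A^T A =
[[25, -22],
 [-22, 20]].
Its characteristic polynomial (trace, determinant of M give the coefficients) is
  p(λ) = det(λ I - M) = λ^2 - 45λ + 16.
For λ^2 - 45λ + 16 the discriminant is 1961. It is nonnegative but not a perfect square, so the roots are real and irrational: λ = (45 ± sqrt(1961))/2 ≈ 44.6416, 0.3584.
So the eigenvalues of A^T A are ≈ 0.3584, 44.6416 (all ≥ 0, as they must be for A^T A). The largest is λ_max = (45 + sqrt(1961))/2 ≈ 44.6416, hence ||A||_2 = sqrt(λ_max) = sqrt((45 + sqrt(1961))/2) ≈ 6.6814.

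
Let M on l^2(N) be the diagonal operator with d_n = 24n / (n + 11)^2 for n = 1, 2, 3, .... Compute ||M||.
||M|| = 6/11 (attained at n = 11)

For M diagonal, ||M|| = sup_n |d_n|. Treat f(x) = 24x / (x + 11)^2 for real x > 0. By the quotient rule, f'(x) = 24(11 - x)/(x + 11)^3, which is positive for x < 11 and negative for x > 11. So f has a unique maximum at x = 11, and since 11 is a positive integer, the supremum over n ≥ 1 is attained at n = 11: d_11 = 24·11/(11 + 11)^2 = 24·11/484 = 6/11. Hence ||M|| = 6/11.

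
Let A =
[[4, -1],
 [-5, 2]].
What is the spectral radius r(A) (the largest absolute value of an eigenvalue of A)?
r(A) = (6 + sqrt(24))/2 ≈ 5.4495

The eigenvalues of A are the roots of its characteristic polynomial. With M = A (coefficients from the trace and determinant):
  p(λ) = det(λ I - M) = λ^2 - 6λ + 3.
For λ^2 - 6λ + 3 the discriminant is 24. It is nonnegative but not a perfect square, so the roots are real and irrational: λ = (6 ± sqrt(24))/2 ≈ 5.4495, 0.5505.
Thus the eigenvalues (to 4 decimals) are 5.4495 (modulus 5.4495); 0.5505 (modulus 0.5505). The spectral radius is the largest modulus: r(A) = (6 + sqrt(24))/2 ≈ 5.4495. (Cross-check: r(A) ≤ ||A||_2 ≈ 6.7678; equality holds whenever A is normal, though it can also hold for some non-normal A.)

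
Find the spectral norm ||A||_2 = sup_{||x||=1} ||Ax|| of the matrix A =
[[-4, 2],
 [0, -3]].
||A||_2 = sqrt((29 + sqrt(265))/2) ≈ 4.7581 (= sqrt(largest eigenvalue of A^T A))

||A||_2 = sigma_max(A) = sqrt(lambda_max(A^T A)). Form the symmetric matrix M = A^T A =
[[16, -8],
 [-8, 13]].
Its characteristic polynomial (trace, determinant of M give the coefficients) is
  p(λ) = det(λ I - M) = λ^2 - 29λ + 144.
For λ^2 - 29λ + 144 the discriminant is 265. It is nonnegative but not a perfect square, so the roots are real and irrational: λ = (29 ± sqrt(265))/2 ≈ 22.6394, 6.3606.
So the eigenvalues of A^T A are ≈ 6.3606, 22.6394 (all ≥ 0, as they must be for A^T A). The largest is λ_max = (29 + sqrt(265))/2 ≈ 22.6394, hence ||A||_2 = sqrt(λ_max) = sqrt((29 + sqrt(265))/2) ≈ 4.7581.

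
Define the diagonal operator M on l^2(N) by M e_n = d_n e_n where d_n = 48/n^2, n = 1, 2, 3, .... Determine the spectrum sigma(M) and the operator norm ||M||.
sigma(M) = {48/n^2 : n ≥ 1} ∪ {0}; ||M|| = 48

A bounded diagonal operator on l^2 with diagonal entries d_n has spectrum equal to the closure of {d_n : n ≥ 1}: every d_n is an eigenvalue (with eigenvector e_n), so {d_n} ⊂ sigma(M); the spectrum is closed, so its closure is too; and for lambda not in the closure, (M - lambda I) has bounded inverse (the diagonal entries 1/(d_n - lambda) are bounded). For our sequence d_n = 48/n^2, n = 1, 2, 3, ...:
  - {d_n} = {48/n^2 : n ≥ 1}; the only limit point is 0
  - closure = {48/n^2 : n ≥ 1} ∪ {0}
For the norm: a diagonal operator has ||M|| = sup_n |d_n|. Here d_n = 48/n^2 is positive and decreasing, so sup_n |d_n| = d_1 = 48. So ||M|| = 48.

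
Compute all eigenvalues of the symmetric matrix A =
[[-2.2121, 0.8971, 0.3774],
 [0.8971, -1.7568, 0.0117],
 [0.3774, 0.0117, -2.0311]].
sigma(A) ≈ {-3, -2, -1}

A is real symmetric, so its spectrum consists of real eigenvalues. Expanding the characteristic polynomial of the displayed matrix gives
  det(λ I - A) = p(λ) = λ^3 + (6)λ^2 + (11)λ + (6).
Solving p(λ) = 0 yields eigenvalues ≈ -3, -2, -1. (A is shown rounded to 4 decimals, so these recover the underlying integer eigenvalues to within that precision.)
Verification: the trace of A = -6 equals the sum of eigenvalues -6, and det(A) ≈ -6.0002 matches the eigenvalue product -6.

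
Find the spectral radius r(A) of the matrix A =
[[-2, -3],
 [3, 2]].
r(A) = sqrt(5) ≈ 2.2361

The eigenvalues of A are the roots of its characteristic polynomial. With M = A (coefficients from the trace and determinant):
  p(λ) = det(λ I - M) = λ^2 + 5.
For λ^2 + 5 the discriminant is -20. It is negative, so the roots are the complex-conjugate pair λ = 0 ± (sqrt(20)/2) i ≈ 0 ± 2.2361i. For a conjugate pair the product of the roots equals the constant term, so |λ|^2 = 5 and |λ| = sqrt(5) ≈ 2.2361.
Thus the eigenvalues (to 4 decimals) are 0 ± 2.2361i (modulus 2.2361). The spectral radius is the largest modulus: r(A) = sqrt(5) ≈ 2.2361. (Cross-check: r(A) ≤ ||A||_2 ≈ 5; equality holds whenever A is normal, though it can also hold for some non-normal A.)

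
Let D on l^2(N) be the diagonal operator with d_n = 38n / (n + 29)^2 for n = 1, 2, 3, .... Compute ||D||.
||D|| = 19/58 (attained at n = 29)

For D diagonal, ||D|| = sup_n |d_n|. Treat f(x) = 38x / (x + 29)^2 for real x > 0. By the quotient rule, f'(x) = 38(29 - x)/(x + 29)^3, which is positive for x < 29 and negative for x > 29. So f has a unique maximum at x = 29, and since 29 is a positive integer, the supremum over n ≥ 1 is attained at n = 29: d_29 = 38·29/(29 + 29)^2 = 38·29/3364 = 19/58. Hence ||D|| = 19/58.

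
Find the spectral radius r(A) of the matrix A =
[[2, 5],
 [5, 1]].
r(A) = (3 + sqrt(101))/2 ≈ 6.5249

The eigenvalues of A are the roots of its characteristic polynomial. With M = A (coefficients from the trace and determinant):
  p(λ) = det(λ I - M) = λ^2 - 3λ - 23.
For λ^2 - 3λ - 23 the discriminant is 101. It is nonnegative but not a perfect square, so the roots are real and irrational: λ = (3 ± sqrt(101))/2 ≈ 6.5249, -3.5249.
Thus the eigenvalues (to 4 decimals) are 6.5249 (modulus 6.5249); -3.5249 (modulus 3.5249). The spectral radius is the largest modulus: r(A) = (3 + sqrt(101))/2 ≈ 6.5249. (Cross-check: r(A) ≤ ||A||_2 ≈ 6.5249; equality holds whenever A is normal, though it can also hold for some non-normal A.)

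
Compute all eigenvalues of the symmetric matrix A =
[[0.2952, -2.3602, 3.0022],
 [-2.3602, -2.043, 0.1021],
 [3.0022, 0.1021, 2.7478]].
sigma(A) ≈ {-4, 0, 5}

A is real symmetric, so its spectrum consists of real eigenvalues. Expanding the characteristic polynomial of the displayed matrix gives
  det(λ I - A) = p(λ) = λ^3 + (-1)λ^2 + (-20)λ + (0).
Solving p(λ) = 0 yields eigenvalues ≈ -4, 0, 5. (A is shown rounded to 4 decimals, so these recover the underlying integer eigenvalues to within that precision.)
Verification: the trace of A = 1 equals the sum of eigenvalues 1, and det(A) ≈ 0.0001 matches the eigenvalue product 0.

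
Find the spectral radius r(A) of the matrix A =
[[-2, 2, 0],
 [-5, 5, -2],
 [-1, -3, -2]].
r(A) ≈ 4.4778

The eigenvalues of A are the roots of its characteristic polynomial. With M = A (coefficients from the trace, the sum of principal 2x2 minors, and det A):
  p(λ) = det(λ I - M) = λ^3 - λ^2 - 12λ - 16.
No integer candidate from the rational root theorem (±divisors of 16) is a root, so the roots are irrational. The cubic discriminant is Δ = -3376 < 0, so there is one real root and a complex-conjugate pair. p(4) = -16 and p(5) = 24 have opposite signs, so a root lies in (4, 5); Newton's method refines it to λ ≈ 4.4778. Dividing out (λ - (4.4778)) leaves approximately λ^2 + 3.4778λ + 3.5732. For λ^2 + 3.4778λ + 3.5732 the discriminant is -2.1973. It is negative, so the remaining roots are the complex-conjugate pair λ ≈ -1.7389 ± 0.7412i. Their product equals the constant term, so |λ|^2 ≈ 3.5732 and |λ| ≈ 1.8903.
Thus the eigenvalues (to 4 decimals) are 4.4778 (modulus 4.4778); -1.7389 ± 0.7412i (modulus 1.8903). The spectral radius is the largest modulus: r(A) ≈ 4.4778. (Cross-check: r(A) ≤ ||A||_2 ≈ 7.9055; equality holds whenever A is normal, though it can also hold for some non-normal A.)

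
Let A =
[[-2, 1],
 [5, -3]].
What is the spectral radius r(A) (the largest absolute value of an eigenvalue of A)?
r(A) = (5 + sqrt(21))/2 ≈ 4.7913

The eigenvalues of A are the roots of its characteristic polynomial. With M = A (coefficients from the trace and determinant):
  p(λ) = det(λ I - M) = λ^2 + 5λ + 1.
For λ^2 + 5λ + 1 the discriminant is 21. It is nonnegative but not a perfect square, so the roots are real and irrational: λ = (-5 ± sqrt(21))/2 ≈ -0.2087, -4.7913.
Thus the eigenvalues (to 4 decimals) are -0.2087 (modulus 0.2087); -4.7913 (modulus 4.7913). The spectral radius is the largest modulus: r(A) = (5 + sqrt(21))/2 ≈ 4.7913. (Cross-check: r(A) ≤ ||A||_2 ≈ 6.2429; equality holds whenever A is normal, though it can also hold for some non-normal A.)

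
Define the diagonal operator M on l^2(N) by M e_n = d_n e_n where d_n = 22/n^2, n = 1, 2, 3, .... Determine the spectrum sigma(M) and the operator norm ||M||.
sigma(M) = {22/n^2 : n ≥ 1} ∪ {0}; ||M|| = 22

A bounded diagonal operator on l^2 with diagonal entries d_n has spectrum equal to the closure of {d_n : n ≥ 1}: every d_n is an eigenvalue (with eigenvector e_n), so {d_n} ⊂ sigma(M); the spectrum is closed, so its closure is too; and for lambda not in the closure, (M - lambda I) has bounded inverse (the diagonal entries 1/(d_n - lambda) are bounded). For our sequence d_n = 22/n^2, n = 1, 2, 3, ...:
  - {d_n} = {22/n^2 : n ≥ 1}; the only limit point is 0
  - closure = {22/n^2 : n ≥ 1} ∪ {0}
For the norm: a diagonal operator has ||M|| = sup_n |d_n|. Here d_n = 22/n^2 is positive and decreasing, so sup_n |d_n| = d_1 = 22. So ||M|| = 22.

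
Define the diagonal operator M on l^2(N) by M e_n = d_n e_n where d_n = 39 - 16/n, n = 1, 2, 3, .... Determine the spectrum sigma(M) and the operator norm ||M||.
sigma(M) = {39 - 16/n : n ≥ 1} ∪ {39}; ||M|| = 39

A bounded diagonal operator on l^2 with diagonal entries d_n has spectrum equal to the closure of {d_n : n ≥ 1}: every d_n is an eigenvalue (with eigenvector e_n), so {d_n} ⊂ sigma(M); the spectrum is closed, so its closure is too; and for lambda not in the closure, (M - lambda I) has bounded inverse (the diagonal entries 1/(d_n - lambda) are bounded). For our sequence d_n = 39 - 16/n, n = 1, 2, 3, ...:
  - {d_n} = {39 - 16/n : n ≥ 1}; the only limit point is 39
  - closure = {39 - 16/n : n ≥ 1} ∪ {39}
For the norm: a diagonal operator has ||M|| = sup_n |d_n|. Here d_n = 39 - 16/n increases monotonically from d_1 = 23 toward 39, with all terms in [23, 39); so sup_n |d_n| = 39 (the supremum is the limit, not attained). So ||M|| = 39.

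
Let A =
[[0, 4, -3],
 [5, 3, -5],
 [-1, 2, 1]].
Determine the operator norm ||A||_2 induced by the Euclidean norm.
||A||_2 ≈ 8.5979 (= sqrt(largest eigenvalue of A^T A))

||A||_2 = sigma_max(A) = sqrt(lambda_max(A^T A)). Form the symmetric matrix M = A^T A =
[[26, 13, -26],
 [13, 29, -25],
 [-26, -25, 35]].
Its characteristic polynomial (trace, sum of principal 2x2 minors, determinant of M give the coefficients) is
  p(λ) = det(λ I - M) = λ^3 - 90λ^2 + 1209λ - 1521.
No integer candidate from the rational root theorem (±divisors of 1521) is a root, so the roots are irrational. The cubic discriminant is Δ = 3252228057 > 0, so there are three distinct real roots. p(1) = -401 and p(2) = 545 have opposite signs, so a root lies in (1, 2); Newton's method refines it to λ ≈ 1.4021. p(14) = 509 and p(15) = -261 have opposite signs, so a root lies in (14, 15); Newton's method refines it to λ ≈ 14.6743. p(73) = -3857 and p(74) = 329 have opposite signs, so a root lies in (73, 74); Newton's method refines it to λ ≈ 73.9236. Check (Vieta): the three roots sum to 90, matching tr M = 90.
So the eigenvalues of A^T A are ≈ 1.4021, 14.6743, 73.9236 (all ≥ 0, as they must be for A^T A). The largest is λ_max ≈ 73.9236, hence ||A||_2 = sqrt(λ_max) ≈ 8.5979.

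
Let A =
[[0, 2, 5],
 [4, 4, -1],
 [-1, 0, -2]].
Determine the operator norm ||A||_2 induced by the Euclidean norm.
||A||_2 ≈ 6.0273 (= sqrt(largest eigenvalue of A^T A))

||A||_2 = sigma_max(A) = sqrt(lambda_max(A^T A)). Form the symmetric matrix M = A^T A =
[[17, 16, -2],
 [16, 20, 6],
 [-2, 6, 30]].
Its characteristic polynomial (trace, sum of principal 2x2 minors, determinant of M give the coefficients) is
  p(λ) = det(λ I - M) = λ^3 - 67λ^2 + 1154λ - 1444.
No integer candidate from the rational root theorem (±divisors of 1444) is a root, so the roots are irrational. The cubic discriminant is Δ = 47015764 > 0, so there are three distinct real roots. p(1) = -356 and p(2) = 604 have opposite signs, so a root lies in (1, 2); Newton's method refines it to λ ≈ 1.3559. p(29) = 64 and p(30) = -124 have opposite signs, so a root lies in (29, 30); Newton's method refines it to λ ≈ 29.3159. p(36) = -76 and p(37) = 184 have opposite signs, so a root lies in (36, 37); Newton's method refines it to λ ≈ 36.3282. Check (Vieta): the three roots sum to 67, matching tr M = 67.
So the eigenvalues of A^T A are ≈ 1.3559, 29.3159, 36.3282 (all ≥ 0, as they must be for A^T A). The largest is λ_max ≈ 36.3282, hence ||A||_2 = sqrt(λ_max) ≈ 6.0273.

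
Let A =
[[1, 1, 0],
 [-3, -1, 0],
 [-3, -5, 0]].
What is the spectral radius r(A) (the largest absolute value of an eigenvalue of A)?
r(A) = sqrt(2) ≈ 1.4142

The eigenvalues of A are the roots of its characteristic polynomial. With M = A (coefficients from the trace, the sum of principal 2x2 minors, and det A):
  p(λ) = det(λ I - M) = λ^3 + 2λ.
The constant term is 0, so λ = 0 is a root. Dividing out λ leaves p(λ) = λ(λ^2 + 2). For λ^2 + 2 the discriminant is -8. It is negative, so the roots are the complex-conjugate pair λ = 0 ± (sqrt(8)/2) i ≈ 0 ± 1.4142i. For a conjugate pair the product of the roots equals the constant term, so |λ|^2 = 2 and |λ| = sqrt(2) ≈ 1.4142.
Thus the eigenvalues (to 4 decimals) are 0 ± 1.4142i (modulus 1.4142); 0 (modulus 0). The spectral radius is the largest modulus: r(A) = sqrt(2) ≈ 1.4142. (Cross-check: r(A) ≤ ||A||_2 ≈ 6.5128; equality holds whenever A is normal, though it can also hold for some non-normal A.)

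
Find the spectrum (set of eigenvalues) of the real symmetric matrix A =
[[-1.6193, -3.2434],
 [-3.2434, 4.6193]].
sigma(A) ≈ {-3, 6}

A is real symmetric, so its spectrum consists of real eigenvalues. Expanding the characteristic polynomial of the displayed matrix gives
  det(λ I - A) = p(λ) = λ^2 + (-3)λ + (-18).
Solving p(λ) = 0 yields eigenvalues ≈ -3, 6. (A is shown rounded to 4 decimals, so these recover the underlying integer eigenvalues to within that precision.)
Verification: the trace of A = 3 equals the sum of eigenvalues 3, and det(A) ≈ -17.9997 matches the eigenvalue product -18.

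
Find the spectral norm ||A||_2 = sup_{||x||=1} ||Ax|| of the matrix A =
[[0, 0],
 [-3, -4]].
||A||_2 = 5 (= sqrt(largest eigenvalue of A^T A))

||A||_2 = sigma_max(A) = sqrt(lambda_max(A^T A)). Form the symmetric matrix M = A^T A =
[[9, 12],
 [12, 16]].
Its characteristic polynomial (trace, determinant of M give the coefficients) is
  p(λ) = det(λ I - M) = λ^2 - 25λ.
For λ^2 - 25λ the discriminant is 625. It is a perfect square (25^2), so the roots are rational: λ = (25 ± 25)/2 = 25, 0.
So the eigenvalues of A^T A are ≈ 0, 25 (all ≥ 0, as they must be for A^T A). The largest is λ_max = 25, hence ||A||_2 = sqrt(λ_max) = 5.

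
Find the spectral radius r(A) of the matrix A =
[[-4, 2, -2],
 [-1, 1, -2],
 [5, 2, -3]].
r(A) = 4

The eigenvalues of A are the roots of its characteristic polynomial. With M = A (coefficients from the trace, the sum of principal 2x2 minors, and det A):
  p(λ) = det(λ I - M) = λ^3 + 6λ^2 + 21λ + 16.
By the rational root theorem any rational root is an integer divisor of 16. Testing λ = -1: p(-1) = -1 + 6 - 21 + 16 = 0, so λ = -1 is a root. Dividing out (λ + 1) leaves p(λ) = (λ + 1)(λ^2 + 5λ + 16). For λ^2 + 5λ + 16 the discriminant is -39. It is negative, so the roots are the complex-conjugate pair λ = -5/2 ± (sqrt(39)/2) i ≈ -2.5 ± 3.1225i. For a conjugate pair the product of the roots equals the constant term, so |λ|^2 = 16 and |λ| = sqrt(16) = 4.
Thus the eigenvalues (to 4 decimals) are -2.5 ± 3.1225i (modulus 4); -1 (modulus 1). The spectral radius is the largest modulus: r(A) = 4. (Cross-check: r(A) ≤ ||A||_2 ≈ 6.582; equality holds whenever A is normal, though it can also hold for some non-normal A.)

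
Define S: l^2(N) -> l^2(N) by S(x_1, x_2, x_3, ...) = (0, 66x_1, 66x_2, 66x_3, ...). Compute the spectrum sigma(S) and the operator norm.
sigma(S) = closed disk {z in C : |z| ≤ 66}; ||S|| = 66

Note S = 66·U where U is the unit right shift (U x)_k = x_{k-1} (with x_0 := 0); so ||S|| = 66||U|| and sigma(S) = 66·sigma(U). ||S x||^2 = sum_{k≥1} |66x_k|^2 = 4356||x||^2, so ||S|| = 66 and sigma(S) ⊂ {|z| ≤ 66}. For any |lambda| < 66, the equation (S - lambda I) x = 0 forces x_1 = 0, then 66x_k = lambda x_{k+1} ⇒ x = 0, so S has no eigenvalues. But (S - lambda I) is not surjective for |lambda| < 66: solving (S - lambda I) x = e_1 would require x_n proportional to (lambda/66)^(-n), which is not in l^2. So every |lambda| < 66 lies in the residual spectrum. The boundary |lambda| = 66 is in the approximate point spectrum (the spectrum is closed). Hence sigma(S) is the closed disk of radius 66.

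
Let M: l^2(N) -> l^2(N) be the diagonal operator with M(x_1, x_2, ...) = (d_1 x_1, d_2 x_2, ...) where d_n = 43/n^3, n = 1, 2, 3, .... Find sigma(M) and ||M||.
sigma(M) = {43/n^3 : n ≥ 1} ∪ {0}; ||M|| = 43

A bounded diagonal operator on l^2 with diagonal entries d_n has spectrum equal to the closure of {d_n : n ≥ 1}: every d_n is an eigenvalue (with eigenvector e_n), so {d_n} ⊂ sigma(M); the spectrum is closed, so its closure is too; and for lambda not in the closure, (M - lambda I) has bounded inverse (the diagonal entries 1/(d_n - lambda) are bounded). For our sequence d_n = 43/n^3, n = 1, 2, 3, ...:
  - {d_n} = {43/n^3 : n ≥ 1}; the only limit point is 0
  - closure = {43/n^3 : n ≥ 1} ∪ {0}
For the norm: a diagonal operator has ||M|| = sup_n |d_n|. Here d_n = 43/n^3 is positive and decreasing, so sup_n |d_n| = d_1 = 43. So ||M|| = 43.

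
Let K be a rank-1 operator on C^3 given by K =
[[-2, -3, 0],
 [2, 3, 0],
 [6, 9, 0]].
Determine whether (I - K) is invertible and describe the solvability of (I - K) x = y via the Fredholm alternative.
(I - K) is singular (det(I - K) = 0, i.e. 1 ∈ sigma(K)). (I - K) x = y is solvable iff y ⊥ ker((I - K)^*) = span{(-2, -3, 0)}, i.e. iff -2y_1 - 3y_2 = 0. When solvable, the solutions are x = y + c·(1, -1, -3), c arbitrary (ker(I - K) = span{(1, -1, -3)}, dimension 1).

K has rank 1, so it is an outer product K = u v^T: every row of K is a multiple of one row vector. Reading off the entries, u = (1, -1, -3) and v = (-2, -3, 0) (row i of K equals u_i·v^T). A rank-one matrix u v^T satisfies K u = u (v·u) and kills the (2)-dimensional subspace v^⊥, so its characteristic polynomial is lambda^2 (lambda - v·u) with v·u = tr K = 1. Hence the eigenvalues of I - K are 1 (multiplicity 2) and 1 - (1) = 0, so det(I - K) = 0. (Direct check: I - K =
[[3, 3, 0],
 [-2, -2, 0],
 [-6, -9, 1]]
has determinant 0.) So 1 is an eigenvalue of K and (I - K) is not invertible. The finite-dimensional Fredholm alternative says: either (I - K) is invertible, or ker(I - K) ≠ {0} and then range(I - K) = ker((I - K)^*)^⊥, with dim ker(I - K) = dim ker((I - K)^*). We are in the second case, so we need both kernels. Kernel of I - K: (I - K) u = u - u (v·u) = u - u = 0, so ker(I - K) = span{u} = span{(1, -1, -3)} (it is exactly 1-dimensional because rank(I - K) = 2). Kernel of the adjoint: K is real, so (I - K)^* = I - K^T = I - v u^T, and (I - v u^T) v = v - v (u·v) = 0; hence ker((I - K)^*) = span{v} = span{(-2, -3, 0)}. Therefore (I - K) x = y is solvable iff <y, v> = 0, i.e. iff -2y_1 - 3y_2 = 0. When this holds, K y = u (v·y) = 0, so (I - K) y = y and x = y is a particular solution; the full solution set is the line x = y + c·u = y + c·(1, -1, -3), c ∈ C.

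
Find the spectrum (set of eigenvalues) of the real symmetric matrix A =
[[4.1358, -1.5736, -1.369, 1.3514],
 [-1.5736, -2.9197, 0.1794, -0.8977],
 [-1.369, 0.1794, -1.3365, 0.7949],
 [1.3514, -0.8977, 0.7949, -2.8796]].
sigma(A) ≈ {-4, -3, -1, 5}

A is real symmetric, so its spectrum consists of real eigenvalues. Expanding the characteristic polynomial of the displayed matrix gives
  det(λ I - A) = p(λ) = λ^4 + (3)λ^3 + (-21)λ^2 + (-83.0017)λ + (-60).
Solving p(λ) = 0 yields eigenvalues ≈ -4, -3, -1, 5. (A is shown rounded to 4 decimals, so these recover the underlying integer eigenvalues to within that precision.)
Verification: the trace of A = -3 equals the sum of eigenvalues -3, and det(A) ≈ -59.9998 matches the eigenvalue product -60.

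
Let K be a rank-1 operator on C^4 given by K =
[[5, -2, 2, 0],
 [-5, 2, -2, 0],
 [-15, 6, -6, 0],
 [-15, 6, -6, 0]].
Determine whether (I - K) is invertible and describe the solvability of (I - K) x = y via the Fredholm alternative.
(I - K) is singular (det(I - K) = 0, i.e. 1 ∈ sigma(K)). (I - K) x = y is solvable iff y ⊥ ker((I - K)^*) = span{(5, -2, 2, 0)}, i.e. iff 5y_1 - 2y_2 + 2y_3 = 0. When solvable, the solutions are x = y + c·(1, -1, -3, -3), c arbitrary (ker(I - K) = span{(1, -1, -3, -3)}, dimension 1).

K has rank 1, so it is an outer product K = u v^T: every row of K is a multiple of one row vector. Reading off the entries, u = (1, -1, -3, -3) and v = (5, -2, 2, 0) (row i of K equals u_i·v^T). A rank-one matrix u v^T satisfies K u = u (v·u) and kills the (3)-dimensional subspace v^⊥, so its characteristic polynomial is lambda^3 (lambda - v·u) with v·u = tr K = 1. Hence the eigenvalues of I - K are 1 (multiplicity 3) and 1 - (1) = 0, so det(I - K) = 0. (Direct check: I - K =
[[-4, 2, -2, 0],
 [5, -1, 2, 0],
 [15, -6, 7, 0],
 [15, -6, 6, 1]]
has determinant 0.) So 1 is an eigenvalue of K and (I - K) is not invertible. The finite-dimensional Fredholm alternative says: either (I - K) is invertible, or ker(I - K) ≠ {0} and then range(I - K) = ker((I - K)^*)^⊥, with dim ker(I - K) = dim ker((I - K)^*). We are in the second case, so we need both kernels. Kernel of I - K: (I - K) u = u - u (v·u) = u - u = 0, so ker(I - K) = span{u} = span{(1, -1, -3, -3)} (it is exactly 1-dimensional because rank(I - K) = 3). Kernel of the adjoint: K is real, so (I - K)^* = I - K^T = I - v u^T, and (I - v u^T) v = v - v (u·v) = 0; hence ker((I - K)^*) = span{v} = span{(5, -2, 2, 0)}. Therefore (I - K) x = y is solvable iff <y, v> = 0, i.e. iff 5y_1 - 2y_2 + 2y_3 = 0. When this holds, K y = u (v·y) = 0, so (I - K) y = y and x = y is a particular solution; the full solution set is the line x = y + c·u = y + c·(1, -1, -3, -3), c ∈ C.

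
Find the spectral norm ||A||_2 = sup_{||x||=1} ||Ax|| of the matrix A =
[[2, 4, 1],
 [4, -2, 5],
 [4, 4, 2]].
||A||_2 ≈ 8.2887 (= sqrt(largest eigenvalue of A^T A))

||A||_2 = sigma_max(A) = sqrt(lambda_max(A^T A)). Form the symmetric matrix M = A^T A =
[[36, 16, 30],
 [16, 36, 2],
 [30, 2, 30]].
Its characteristic polynomial (trace, sum of principal 2x2 minors, determinant of M give the coefficients) is
  p(λ) = det(λ I - M) = λ^3 - 102λ^2 + 2296λ - 576.
No integer candidate from the rational root theorem (±divisors of 576) is a root, so the roots are irrational. The cubic discriminant is Δ = 6405492992 > 0, so there are three distinct real roots. p(0) = -576 and p(1) = 1619 have opposite signs, so a root lies in (0, 1); Newton's method refines it to λ ≈ 0.2537. p(33) = 51 and p(34) = -1120 have opposite signs, so a root lies in (33, 34); Newton's method refines it to λ ≈ 33.0436. p(68) = -1664 and p(69) = 735 have opposite signs, so a root lies in (68, 69); Newton's method refines it to λ ≈ 68.7027. Check (Vieta): the three roots sum to 102, matching tr M = 102.
So the eigenvalues of A^T A are ≈ 0.2537, 33.0436, 68.7027 (all ≥ 0, as they must be for A^T A). The largest is λ_max ≈ 68.7027, hence ||A||_2 = sqrt(λ_max) ≈ 8.2887.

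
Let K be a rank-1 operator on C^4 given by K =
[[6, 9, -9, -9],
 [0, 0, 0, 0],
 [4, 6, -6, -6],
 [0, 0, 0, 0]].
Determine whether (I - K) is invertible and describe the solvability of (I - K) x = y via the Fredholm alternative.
(I - K) is invertible (det(I - K) = 1 ≠ 0), so for every y in C^4 the equation (I - K) x = y has a unique solution.

K has rank 1, so it is an outer product K = u v^T: every row of K is a multiple of one row vector. Reading off the entries, u = (-3, 0, -2, 0) and v = (-2, -3, 3, 3) (row i of K equals u_i·v^T). A rank-one matrix u v^T satisfies K u = u (v·u) and kills the (3)-dimensional subspace v^⊥, so its characteristic polynomial is lambda^3 (lambda - v·u) with v·u = tr K = 0. Hence the eigenvalues of I - K are 1 (multiplicity 3) and 1 - (0) = 1, so det(I - K) = 1. (Direct check: I - K =
[[-5, -9, 9, 9],
 [0, 1, 0, 0],
 [-4, -6, 7, 6],
 [0, 0, 0, 1]]
has determinant 1.) The finite-dimensional Fredholm alternative says: either (I - K) is invertible, or ker(I - K) ≠ {0} and then range(I - K) = ker((I - K)^*)^⊥, with dim ker(I - K) = dim ker((I - K)^*). Since det(I - K) ≠ 0, 1 is not an eigenvalue of K and ker(I - K) = {0}, so we are in the first case: for every y there is a unique x = (I - K)^(-1) y. Explicitly, by the Sherman–Morrison formula, (I - u v^T)^(-1) = I + u v^T/(1 - v·u), i.e. (I - K)^(-1) = I + K.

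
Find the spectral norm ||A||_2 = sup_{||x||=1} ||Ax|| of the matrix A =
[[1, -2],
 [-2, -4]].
||A||_2 = sqrt((25 + sqrt(369))/2) ≈ 4.7016 (= sqrt(largest eigenvalue of A^T A))

||A||_2 = sigma_max(A) = sqrt(lambda_max(A^T A)). Form the symmetric matrix M = A^T A =
[[5, 6],
 [6, 20]].
Its characteristic polynomial (trace, determinant of M give the coefficients) is
  p(λ) = det(λ I - M) = λ^2 - 25λ + 64.
For λ^2 - 25λ + 64 the discriminant is 369. It is nonnegative but not a perfect square, so the roots are real and irrational: λ = (25 ± sqrt(369))/2 ≈ 22.1047, 2.8953.
So the eigenvalues of A^T A are ≈ 2.8953, 22.1047 (all ≥ 0, as they must be for A^T A). The largest is λ_max = (25 + sqrt(369))/2 ≈ 22.1047, hence ||A||_2 = sqrt(λ_max) = sqrt((25 + sqrt(369))/2) ≈ 4.7016.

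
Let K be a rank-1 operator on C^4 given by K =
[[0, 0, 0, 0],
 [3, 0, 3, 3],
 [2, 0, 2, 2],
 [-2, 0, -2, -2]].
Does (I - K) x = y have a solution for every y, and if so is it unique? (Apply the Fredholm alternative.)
(I - K) is invertible (det(I - K) = 1 ≠ 0), so for every y in C^4 the equation (I - K) x = y has a unique solution.

K has rank 1, so it is an outer product K = u v^T: every row of K is a multiple of one row vector. Reading off the entries, u = (0, -3, -2, 2) and v = (-1, 0, -1, -1) (row i of K equals u_i·v^T). A rank-one matrix u v^T satisfies K u = u (v·u) and kills the (3)-dimensional subspace v^⊥, so its characteristic polynomial is lambda^3 (lambda - v·u) with v·u = tr K = 0. Hence the eigenvalues of I - K are 1 (multiplicity 3) and 1 - (0) = 1, so det(I - K) = 1. (Direct check: I - K =
[[1, 0, 0, 0],
 [-3, 1, -3, -3],
 [-2, 0, -1, -2],
 [2, 0, 2, 3]]
has determinant 1.) The finite-dimensional Fredholm alternative says: either (I - K) is invertible, or ker(I - K) ≠ {0} and then range(I - K) = ker((I - K)^*)^⊥, with dim ker(I - K) = dim ker((I - K)^*). Since det(I - K) ≠ 0, 1 is not an eigenvalue of K and ker(I - K) = {0}, so we are in the first case: for every y there is a unique x = (I - K)^(-1) y. Explicitly, by the Sherman–Morrison formula, (I - u v^T)^(-1) = I + u v^T/(1 - v·u), i.e. (I - K)^(-1) = I + K.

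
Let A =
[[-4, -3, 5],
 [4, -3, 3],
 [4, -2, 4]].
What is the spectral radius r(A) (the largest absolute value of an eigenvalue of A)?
r(A) = (1 + sqrt(57))/2 ≈ 4.2749

The eigenvalues of A are the roots of its characteristic polynomial. With M = A (coefficients from the trace, the sum of principal 2x2 minors, and det A):
  p(λ) = det(λ I - M) = λ^3 + 3λ^2 - 18λ - 56.
By the rational root theorem any rational root is an integer divisor of 56. Testing λ = -4: p(-4) = -64 + 48 + 72 - 56 = 0, so λ = -4 is a root. Dividing out (λ + 4) leaves p(λ) = (λ + 4)(λ^2 - λ - 14). For λ^2 - λ - 14 the discriminant is 57. It is nonnegative but not a perfect square, so the roots are real and irrational: λ = (1 ± sqrt(57))/2 ≈ 4.2749, -3.2749.
Thus the eigenvalues (to 4 decimals) are 4.2749 (modulus 4.2749); -3.2749 (modulus 3.2749); -4 (modulus 4). The spectral radius is the largest modulus: r(A) = (1 + sqrt(57))/2 ≈ 4.2749. (Cross-check: r(A) ≤ ||A||_2 ≈ 8.6841; equality holds whenever A is normal, though it can also hold for some non-normal A.)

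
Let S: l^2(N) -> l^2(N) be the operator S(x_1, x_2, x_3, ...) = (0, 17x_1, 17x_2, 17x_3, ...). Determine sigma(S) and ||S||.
sigma(S) = closed disk {z in C : |z| ≤ 17}; ||S|| = 17

Note S = 17·U where U is the unit right shift (U x)_k = x_{k-1} (with x_0 := 0); so ||S|| = 17||U|| and sigma(S) = 17·sigma(U). ||S x||^2 = sum_{k≥1} |17x_k|^2 = 289||x||^2, so ||S|| = 17 and sigma(S) ⊂ {|z| ≤ 17}. For any |lambda| < 17, the equation (S - lambda I) x = 0 forces x_1 = 0, then 17x_k = lambda x_{k+1} ⇒ x = 0, so S has no eigenvalues. But (S - lambda I) is not surjective for |lambda| < 17: solving (S - lambda I) x = e_1 would require x_n proportional to (lambda/17)^(-n), which is not in l^2. So every |lambda| < 17 lies in the residual spectrum. The boundary |lambda| = 17 is in the approximate point spectrum (the spectrum is closed). Hence sigma(S) is the closed disk of radius 17.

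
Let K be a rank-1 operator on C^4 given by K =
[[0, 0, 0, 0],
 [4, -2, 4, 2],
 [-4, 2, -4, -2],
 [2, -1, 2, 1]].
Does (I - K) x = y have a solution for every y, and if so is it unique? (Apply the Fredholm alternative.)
(I - K) is invertible (det(I - K) = 6 ≠ 0), so for every y in C^4 the equation (I - K) x = y has a unique solution.

K has rank 1, so it is an outer product K = u v^T: every row of K is a multiple of one row vector. Reading off the entries, u = (0, -2, 2, -1) and v = (-2, 1, -2, -1) (row i of K equals u_i·v^T). A rank-one matrix u v^T satisfies K u = u (v·u) and kills the (3)-dimensional subspace v^⊥, so its characteristic polynomial is lambda^3 (lambda - v·u) with v·u = tr K = -5. Hence the eigenvalues of I - K are 1 (multiplicity 3) and 1 - (-5) = 6, so det(I - K) = 6. (Direct check: I - K =
[[1, 0, 0, 0],
 [-4, 3, -4, -2],
 [4, -2, 5, 2],
 [-2, 1, -2, 0]]
has determinant 6.) The finite-dimensional Fredholm alternative says: either (I - K) is invertible, or ker(I - K) ≠ {0} and then range(I - K) = ker((I - K)^*)^⊥, with dim ker(I - K) = dim ker((I - K)^*). Since det(I - K) ≠ 0, 1 is not an eigenvalue of K and ker(I - K) = {0}, so we are in the first case: for every y there is a unique x = (I - K)^(-1) y. Explicitly, by the Sherman–Morrison formula, (I - u v^T)^(-1) = I + u v^T/(1 - v·u), i.e. (I - K)^(-1) = I + K/(6).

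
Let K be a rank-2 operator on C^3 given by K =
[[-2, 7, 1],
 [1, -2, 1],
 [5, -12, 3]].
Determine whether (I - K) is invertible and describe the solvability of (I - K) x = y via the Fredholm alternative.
(I - K) is invertible (det(I - K) = -6 ≠ 0), so for every y in C^3 the equation (I - K) x = y has a unique solution.

K has rank 2 and factors as K = U V^T = u1 v1^T + u2 v2^T with u1 = (-1, -1, -3), v1 = (-1, 2, -1), u2 = (3, 0, -2), v2 = (-1, 3, 0) (multiplying out reproduces the displayed K). The nonzero eigenvalues of U V^T coincide with those of the 2 x 2 matrix G = V^T U = [[v1·u1, v1·u2], [v2·u1, v2·u2]] = [[2, -1], [-2, -3]], and by the Sylvester determinant identity det(I_3 - U V^T) = det(I_2 - V^T U) = det([[-1, 1], [2, 4]]) = (-1)(4) - (1)(2) = -6. (Direct check: I - K =
[[3, -7, -1],
 [-1, 3, -1],
 [-5, 12, -2]]
has determinant -6.) The finite-dimensional Fredholm alternative says: either (I - K) is invertible, or ker(I - K) ≠ {0} and then range(I - K) = ker((I - K)^*)^⊥, with dim ker(I - K) = dim ker((I - K)^*). Since det(I - K) ≠ 0, 1 is not an eigenvalue of K and ker(I - K) = {0}, so we are in the first case: for every y there is a unique x = (I - K)^(-1) y. (Explicitly, by the Woodbury identity, (I - U V^T)^(-1) = I + U (I_2 - G)^(-1) V^T.)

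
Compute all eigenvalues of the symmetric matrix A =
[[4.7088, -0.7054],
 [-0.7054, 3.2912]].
sigma(A) ≈ {3, 5}

A is real symmetric, so its spectrum consists of real eigenvalues. Expanding the characteristic polynomial of the displayed matrix gives
  det(λ I - A) = p(λ) = λ^2 + (-8)λ + (15).
Solving p(λ) = 0 yields eigenvalues ≈ 3, 5. (A is shown rounded to 4 decimals, so these recover the underlying integer eigenvalues to within that precision.)
Verification: the trace of A = 8 equals the sum of eigenvalues 8, and det(A) ≈ 15.0000 matches the eigenvalue product 15.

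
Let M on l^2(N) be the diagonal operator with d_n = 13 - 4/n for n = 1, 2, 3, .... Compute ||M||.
||M|| = 13

For a diagonal operator on l^2 with entries d_n, ||M|| = sup_n |d_n|. Here d_1 = 9, d_2 = 11, ..., and d_n = 13 - 4/n increases monotonically toward 13. All terms lie in [9, 13), so |d_n| = d_n and the supremum is the limit 13, which is not attained by any individual d_n. Hence ||M|| = 13.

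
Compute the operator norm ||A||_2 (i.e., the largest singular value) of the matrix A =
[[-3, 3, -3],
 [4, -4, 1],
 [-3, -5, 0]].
||A||_2 ≈ 7.8015 (= sqrt(largest eigenvalue of A^T A))

||A||_2 = sigma_max(A) = sqrt(lambda_max(A^T A)). Form the symmetric matrix M = A^T A =
[[34, -10, 13],
 [-10, 50, -13],
 [13, -13, 10]].
Its characteristic polynomial (trace, sum of principal 2x2 minors, determinant of M give the coefficients) is
  p(λ) = det(λ I - M) = λ^3 - 94λ^2 + 2102λ - 5184.
No integer candidate from the rational root theorem (±divisors of 5184) is a root, so the roots are irrational. The cubic discriminant is Δ = 2379824432 > 0, so there are three distinct real roots. p(2) = -1348 and p(3) = 303 have opposite signs, so a root lies in (2, 3); Newton's method refines it to λ ≈ 2.8084. p(30) = 276 and p(31) = -565 have opposite signs, so a root lies in (30, 31); Newton's method refines it to λ ≈ 30.3289. p(60) = -1464 and p(61) = 245 have opposite signs, so a root lies in (60, 61); Newton's method refines it to λ ≈ 60.8627. Check (Vieta): the three roots sum to 94, matching tr M = 94.
So the eigenvalues of A^T A are ≈ 2.8084, 30.3289, 60.8627 (all ≥ 0, as they must be for A^T A). The largest is λ_max ≈ 60.8627, hence ||A||_2 = sqrt(λ_max) ≈ 7.8015.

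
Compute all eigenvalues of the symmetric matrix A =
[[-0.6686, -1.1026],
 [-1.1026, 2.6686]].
sigma(A) ≈ {-1, 3}

A is real symmetric, so its spectrum consists of real eigenvalues. Expanding the characteristic polynomial of the displayed matrix gives
  det(λ I - A) = p(λ) = λ^2 + (-2)λ + (-3).
Solving p(λ) = 0 yields eigenvalues ≈ -1, 3. (A is shown rounded to 4 decimals, so these recover the underlying integer eigenvalues to within that precision.)
Verification: the trace of A = 2 equals the sum of eigenvalues 2, and det(A) ≈ -3.0000 matches the eigenvalue product -3.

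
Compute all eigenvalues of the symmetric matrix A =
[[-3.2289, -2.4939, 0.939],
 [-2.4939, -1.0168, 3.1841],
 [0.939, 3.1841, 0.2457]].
sigma(A) ≈ {-6, -1, 3}

A is real symmetric, so its spectrum consists of real eigenvalues. Expanding the characteristic polynomial of the displayed matrix gives
  det(λ I - A) = p(λ) = λ^3 + (4)λ^2 + (-15)λ + (-17.9984).
Solving p(λ) = 0 yields eigenvalues ≈ -6, -1, 3. (A is shown rounded to 4 decimals, so these recover the underlying integer eigenvalues to within that precision.)
Verification: the trace of A = -4 equals the sum of eigenvalues -4, and det(A) ≈ 17.9984 matches the eigenvalue product 18.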